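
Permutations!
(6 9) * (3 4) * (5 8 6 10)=[0, 1, 2, 4, 3, 8, 9, 7, 6, 10, 5]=(3 4)(5 8 6 9 10)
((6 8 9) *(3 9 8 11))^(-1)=(3 11 6 9)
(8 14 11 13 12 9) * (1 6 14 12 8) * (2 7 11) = (1 6 14 2 7 11 13 8 12 9) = [0, 6, 7, 3, 4, 5, 14, 11, 12, 1, 10, 13, 9, 8, 2]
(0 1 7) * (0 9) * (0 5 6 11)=(0 1 7 9 5 6 11)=[1, 7, 2, 3, 4, 6, 11, 9, 8, 5, 10, 0]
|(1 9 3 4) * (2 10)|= 4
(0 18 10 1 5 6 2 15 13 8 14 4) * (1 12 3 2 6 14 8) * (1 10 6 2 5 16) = (0 18 6 2 15 13 10 12 3 5 14 4)(1 16) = [18, 16, 15, 5, 0, 14, 2, 7, 8, 9, 12, 11, 3, 10, 4, 13, 1, 17, 6]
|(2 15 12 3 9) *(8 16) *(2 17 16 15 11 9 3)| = 8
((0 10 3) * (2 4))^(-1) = ((0 10 3)(2 4))^(-1) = (0 3 10)(2 4)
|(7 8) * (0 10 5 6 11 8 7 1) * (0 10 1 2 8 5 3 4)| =|(0 1 10 3 4)(2 8)(5 6 11)| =30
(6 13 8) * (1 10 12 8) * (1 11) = (1 10 12 8 6 13 11) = [0, 10, 2, 3, 4, 5, 13, 7, 6, 9, 12, 1, 8, 11]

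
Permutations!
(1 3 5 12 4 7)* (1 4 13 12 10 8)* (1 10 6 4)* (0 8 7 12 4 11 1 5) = (0 8 10 7 5 6 11 1 3)(4 12 13) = [8, 3, 2, 0, 12, 6, 11, 5, 10, 9, 7, 1, 13, 4]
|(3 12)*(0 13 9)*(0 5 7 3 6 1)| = |(0 13 9 5 7 3 12 6 1)| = 9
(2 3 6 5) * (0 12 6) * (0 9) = [12, 1, 3, 9, 4, 2, 5, 7, 8, 0, 10, 11, 6] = (0 12 6 5 2 3 9)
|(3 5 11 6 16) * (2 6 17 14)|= |(2 6 16 3 5 11 17 14)|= 8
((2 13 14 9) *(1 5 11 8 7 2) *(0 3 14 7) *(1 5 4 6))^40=((0 3 14 9 5 11 8)(1 4 6)(2 13 7))^40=(0 11 9 3 8 5 14)(1 4 6)(2 13 7)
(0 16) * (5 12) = (0 16)(5 12) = [16, 1, 2, 3, 4, 12, 6, 7, 8, 9, 10, 11, 5, 13, 14, 15, 0]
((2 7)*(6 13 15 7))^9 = (2 7 15 13 6)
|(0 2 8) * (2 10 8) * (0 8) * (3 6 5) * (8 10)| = 3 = |(0 8 10)(3 6 5)|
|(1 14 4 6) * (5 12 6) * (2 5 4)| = 6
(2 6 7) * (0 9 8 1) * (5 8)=(0 9 5 8 1)(2 6 7)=[9, 0, 6, 3, 4, 8, 7, 2, 1, 5]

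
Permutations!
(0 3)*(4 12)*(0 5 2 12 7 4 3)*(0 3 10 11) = [3, 1, 12, 5, 7, 2, 6, 4, 8, 9, 11, 0, 10] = (0 3 5 2 12 10 11)(4 7)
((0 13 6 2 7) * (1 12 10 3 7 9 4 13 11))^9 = ((0 11 1 12 10 3 7)(2 9 4 13 6))^9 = (0 1 10 7 11 12 3)(2 6 13 4 9)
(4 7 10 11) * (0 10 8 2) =[10, 1, 0, 3, 7, 5, 6, 8, 2, 9, 11, 4] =(0 10 11 4 7 8 2)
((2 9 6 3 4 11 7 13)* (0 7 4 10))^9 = ((0 7 13 2 9 6 3 10)(4 11))^9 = (0 7 13 2 9 6 3 10)(4 11)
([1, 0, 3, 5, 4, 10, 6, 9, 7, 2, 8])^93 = [1, 0, 5, 10, 4, 8, 6, 2, 9, 3, 7]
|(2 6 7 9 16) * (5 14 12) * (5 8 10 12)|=|(2 6 7 9 16)(5 14)(8 10 12)|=30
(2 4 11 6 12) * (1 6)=(1 6 12 2 4 11)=[0, 6, 4, 3, 11, 5, 12, 7, 8, 9, 10, 1, 2]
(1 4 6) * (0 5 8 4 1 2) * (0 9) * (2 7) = [5, 1, 9, 3, 6, 8, 7, 2, 4, 0] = (0 5 8 4 6 7 2 9)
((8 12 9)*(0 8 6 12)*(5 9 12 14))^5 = (0 8)(5 9 6 14) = ((0 8)(5 9 6 14))^5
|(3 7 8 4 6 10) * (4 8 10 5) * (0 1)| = |(0 1)(3 7 10)(4 6 5)| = 6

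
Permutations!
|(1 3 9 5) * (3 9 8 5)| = 5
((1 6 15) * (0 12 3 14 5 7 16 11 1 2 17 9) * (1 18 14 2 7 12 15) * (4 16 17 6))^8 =((0 15 7 17 9)(1 4 16 11 18 14 5 12 3 2 6))^8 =(0 17 15 9 7)(1 3 14 16 6 12 18 4 2 5 11)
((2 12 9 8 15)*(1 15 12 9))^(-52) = (1 2 8)(9 12 15)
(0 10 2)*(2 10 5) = [5, 1, 0, 3, 4, 2, 6, 7, 8, 9, 10] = (10)(0 5 2)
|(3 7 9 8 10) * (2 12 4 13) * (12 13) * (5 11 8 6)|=|(2 13)(3 7 9 6 5 11 8 10)(4 12)|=8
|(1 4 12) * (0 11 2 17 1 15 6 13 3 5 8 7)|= |(0 11 2 17 1 4 12 15 6 13 3 5 8 7)|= 14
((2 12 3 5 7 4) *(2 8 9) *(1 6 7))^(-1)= ((1 6 7 4 8 9 2 12 3 5))^(-1)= (1 5 3 12 2 9 8 4 7 6)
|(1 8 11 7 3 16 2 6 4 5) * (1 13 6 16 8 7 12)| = 12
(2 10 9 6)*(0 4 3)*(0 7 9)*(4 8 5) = (0 8 5 4 3 7 9 6 2 10) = [8, 1, 10, 7, 3, 4, 2, 9, 5, 6, 0]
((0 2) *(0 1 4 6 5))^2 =(0 1 6)(2 4 5)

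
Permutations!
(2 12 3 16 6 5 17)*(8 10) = (2 12 3 16 6 5 17)(8 10) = [0, 1, 12, 16, 4, 17, 5, 7, 10, 9, 8, 11, 3, 13, 14, 15, 6, 2]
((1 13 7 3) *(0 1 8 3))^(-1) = ((0 1 13 7)(3 8))^(-1) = (0 7 13 1)(3 8)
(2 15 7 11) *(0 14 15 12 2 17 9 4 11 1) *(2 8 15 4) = [14, 0, 12, 3, 11, 5, 6, 1, 15, 2, 10, 17, 8, 13, 4, 7, 16, 9] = (0 14 4 11 17 9 2 12 8 15 7 1)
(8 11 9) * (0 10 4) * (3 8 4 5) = (0 10 5 3 8 11 9 4) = [10, 1, 2, 8, 0, 3, 6, 7, 11, 4, 5, 9]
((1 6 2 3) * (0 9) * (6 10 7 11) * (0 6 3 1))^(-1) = (0 3 11 7 10 1 2 6 9)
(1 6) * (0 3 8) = (0 3 8)(1 6) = [3, 6, 2, 8, 4, 5, 1, 7, 0]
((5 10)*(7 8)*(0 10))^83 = (0 5 10)(7 8)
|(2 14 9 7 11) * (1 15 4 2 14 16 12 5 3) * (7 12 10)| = |(1 15 4 2 16 10 7 11 14 9 12 5 3)| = 13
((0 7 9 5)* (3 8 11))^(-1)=((0 7 9 5)(3 8 11))^(-1)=(0 5 9 7)(3 11 8)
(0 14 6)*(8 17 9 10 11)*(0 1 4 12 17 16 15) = (0 14 6 1 4 12 17 9 10 11 8 16 15) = [14, 4, 2, 3, 12, 5, 1, 7, 16, 10, 11, 8, 17, 13, 6, 0, 15, 9]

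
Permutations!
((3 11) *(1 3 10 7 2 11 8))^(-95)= (1 3 8)(2 11 10 7)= ((1 3 8)(2 11 10 7))^(-95)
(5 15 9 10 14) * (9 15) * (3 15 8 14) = (3 15 8 14 5 9 10) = [0, 1, 2, 15, 4, 9, 6, 7, 14, 10, 3, 11, 12, 13, 5, 8]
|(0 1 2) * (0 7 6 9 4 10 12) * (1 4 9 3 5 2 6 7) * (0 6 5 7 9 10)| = 6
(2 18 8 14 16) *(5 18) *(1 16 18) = (1 16 2 5)(8 14 18) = [0, 16, 5, 3, 4, 1, 6, 7, 14, 9, 10, 11, 12, 13, 18, 15, 2, 17, 8]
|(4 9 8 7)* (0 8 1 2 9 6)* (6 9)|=|(0 8 7 4 9 1 2 6)|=8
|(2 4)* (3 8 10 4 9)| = |(2 9 3 8 10 4)| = 6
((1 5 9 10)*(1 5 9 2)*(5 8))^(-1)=((1 9 10 8 5 2))^(-1)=(1 2 5 8 10 9)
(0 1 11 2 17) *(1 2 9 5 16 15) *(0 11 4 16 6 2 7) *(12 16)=(0 7)(1 4 12 16 15)(2 17 11 9 5 6)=[7, 4, 17, 3, 12, 6, 2, 0, 8, 5, 10, 9, 16, 13, 14, 1, 15, 11]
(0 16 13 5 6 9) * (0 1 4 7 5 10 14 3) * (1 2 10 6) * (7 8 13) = (0 16 7 5 1 4 8 13 6 9 2 10 14 3) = [16, 4, 10, 0, 8, 1, 9, 5, 13, 2, 14, 11, 12, 6, 3, 15, 7]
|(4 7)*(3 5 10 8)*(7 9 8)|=|(3 5 10 7 4 9 8)|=7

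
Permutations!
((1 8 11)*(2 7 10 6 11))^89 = ((1 8 2 7 10 6 11))^89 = (1 6 7 8 11 10 2)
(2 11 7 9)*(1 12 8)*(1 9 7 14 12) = (2 11 14 12 8 9) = [0, 1, 11, 3, 4, 5, 6, 7, 9, 2, 10, 14, 8, 13, 12]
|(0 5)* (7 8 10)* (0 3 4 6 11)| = |(0 5 3 4 6 11)(7 8 10)| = 6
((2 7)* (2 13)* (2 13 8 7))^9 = ((13)(7 8))^9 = (13)(7 8)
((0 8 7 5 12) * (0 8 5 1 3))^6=(0 3 1 7 8 12 5)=((0 5 12 8 7 1 3))^6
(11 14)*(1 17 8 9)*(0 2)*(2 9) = [9, 17, 0, 3, 4, 5, 6, 7, 2, 1, 10, 14, 12, 13, 11, 15, 16, 8] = (0 9 1 17 8 2)(11 14)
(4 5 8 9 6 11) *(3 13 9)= (3 13 9 6 11 4 5 8)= [0, 1, 2, 13, 5, 8, 11, 7, 3, 6, 10, 4, 12, 9]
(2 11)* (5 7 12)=(2 11)(5 7 12)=[0, 1, 11, 3, 4, 7, 6, 12, 8, 9, 10, 2, 5]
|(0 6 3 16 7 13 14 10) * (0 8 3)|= |(0 6)(3 16 7 13 14 10 8)|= 14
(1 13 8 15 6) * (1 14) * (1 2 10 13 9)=(1 9)(2 10 13 8 15 6 14)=[0, 9, 10, 3, 4, 5, 14, 7, 15, 1, 13, 11, 12, 8, 2, 6]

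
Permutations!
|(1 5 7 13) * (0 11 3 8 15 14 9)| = |(0 11 3 8 15 14 9)(1 5 7 13)| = 28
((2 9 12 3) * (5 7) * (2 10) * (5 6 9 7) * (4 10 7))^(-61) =((2 4 10)(3 7 6 9 12))^(-61) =(2 10 4)(3 12 9 6 7)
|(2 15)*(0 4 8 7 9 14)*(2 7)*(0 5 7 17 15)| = 4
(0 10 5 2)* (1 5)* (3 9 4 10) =(0 3 9 4 10 1 5 2) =[3, 5, 0, 9, 10, 2, 6, 7, 8, 4, 1]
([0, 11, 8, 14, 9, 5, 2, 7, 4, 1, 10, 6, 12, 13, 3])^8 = (14)(1 11 6 2 8 4 9)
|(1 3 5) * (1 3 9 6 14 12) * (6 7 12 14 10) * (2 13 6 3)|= 12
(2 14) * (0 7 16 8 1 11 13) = (0 7 16 8 1 11 13)(2 14) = [7, 11, 14, 3, 4, 5, 6, 16, 1, 9, 10, 13, 12, 0, 2, 15, 8]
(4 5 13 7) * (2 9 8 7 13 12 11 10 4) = [0, 1, 9, 3, 5, 12, 6, 2, 7, 8, 4, 10, 11, 13] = (13)(2 9 8 7)(4 5 12 11 10)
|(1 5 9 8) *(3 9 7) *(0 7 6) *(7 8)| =|(0 8 1 5 6)(3 9 7)| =15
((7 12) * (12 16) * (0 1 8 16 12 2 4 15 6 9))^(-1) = ((0 1 8 16 2 4 15 6 9)(7 12))^(-1) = (0 9 6 15 4 2 16 8 1)(7 12)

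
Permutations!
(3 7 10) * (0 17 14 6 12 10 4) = (0 17 14 6 12 10 3 7 4) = [17, 1, 2, 7, 0, 5, 12, 4, 8, 9, 3, 11, 10, 13, 6, 15, 16, 14]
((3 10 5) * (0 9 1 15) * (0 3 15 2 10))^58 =((0 9 1 2 10 5 15 3))^58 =(0 1 10 15)(2 5 3 9)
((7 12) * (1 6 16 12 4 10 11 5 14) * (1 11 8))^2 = ((1 6 16 12 7 4 10 8)(5 14 11))^2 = (1 16 7 10)(4 8 6 12)(5 11 14)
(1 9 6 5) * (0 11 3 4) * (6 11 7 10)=[7, 9, 2, 4, 0, 1, 5, 10, 8, 11, 6, 3]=(0 7 10 6 5 1 9 11 3 4)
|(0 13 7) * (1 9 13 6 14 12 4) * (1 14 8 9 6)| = |(0 1 6 8 9 13 7)(4 14 12)| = 21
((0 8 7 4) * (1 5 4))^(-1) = (0 4 5 1 7 8)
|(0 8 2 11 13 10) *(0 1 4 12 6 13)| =12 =|(0 8 2 11)(1 4 12 6 13 10)|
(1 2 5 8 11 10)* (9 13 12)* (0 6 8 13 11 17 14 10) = (0 6 8 17 14 10 1 2 5 13 12 9 11) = [6, 2, 5, 3, 4, 13, 8, 7, 17, 11, 1, 0, 9, 12, 10, 15, 16, 14]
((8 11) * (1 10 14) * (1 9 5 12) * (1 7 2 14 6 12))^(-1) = ((1 10 6 12 7 2 14 9 5)(8 11))^(-1) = (1 5 9 14 2 7 12 6 10)(8 11)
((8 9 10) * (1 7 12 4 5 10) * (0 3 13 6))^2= (0 13)(1 12 5 8)(3 6)(4 10 9 7)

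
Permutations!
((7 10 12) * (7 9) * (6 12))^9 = (6 10 7 9 12)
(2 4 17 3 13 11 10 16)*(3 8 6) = (2 4 17 8 6 3 13 11 10 16) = [0, 1, 4, 13, 17, 5, 3, 7, 6, 9, 16, 10, 12, 11, 14, 15, 2, 8]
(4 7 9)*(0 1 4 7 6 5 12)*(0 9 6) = (0 1 4)(5 12 9 7 6) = [1, 4, 2, 3, 0, 12, 5, 6, 8, 7, 10, 11, 9]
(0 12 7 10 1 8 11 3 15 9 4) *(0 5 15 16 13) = (0 12 7 10 1 8 11 3 16 13)(4 5 15 9) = [12, 8, 2, 16, 5, 15, 6, 10, 11, 4, 1, 3, 7, 0, 14, 9, 13]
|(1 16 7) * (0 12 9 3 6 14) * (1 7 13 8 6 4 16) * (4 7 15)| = 12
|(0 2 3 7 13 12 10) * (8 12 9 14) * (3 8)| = |(0 2 8 12 10)(3 7 13 9 14)| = 5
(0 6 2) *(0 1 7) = (0 6 2 1 7) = [6, 7, 1, 3, 4, 5, 2, 0]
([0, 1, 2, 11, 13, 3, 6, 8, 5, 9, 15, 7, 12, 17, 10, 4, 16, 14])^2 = [0, 1, 2, 7, 17, 11, 6, 5, 3, 9, 4, 8, 12, 14, 15, 13, 16, 10]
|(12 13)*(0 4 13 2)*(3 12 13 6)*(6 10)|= |(13)(0 4 10 6 3 12 2)|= 7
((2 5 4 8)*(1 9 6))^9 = (9)(2 5 4 8)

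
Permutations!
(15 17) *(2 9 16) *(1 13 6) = (1 13 6)(2 9 16)(15 17) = [0, 13, 9, 3, 4, 5, 1, 7, 8, 16, 10, 11, 12, 6, 14, 17, 2, 15]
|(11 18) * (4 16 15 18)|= 5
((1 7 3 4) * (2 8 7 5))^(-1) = (1 4 3 7 8 2 5)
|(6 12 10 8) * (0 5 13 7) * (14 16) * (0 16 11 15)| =8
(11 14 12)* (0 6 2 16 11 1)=(0 6 2 16 11 14 12 1)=[6, 0, 16, 3, 4, 5, 2, 7, 8, 9, 10, 14, 1, 13, 12, 15, 11]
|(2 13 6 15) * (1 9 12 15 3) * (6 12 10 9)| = |(1 6 3)(2 13 12 15)(9 10)| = 12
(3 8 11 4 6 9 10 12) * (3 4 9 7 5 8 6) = [0, 1, 2, 6, 3, 8, 7, 5, 11, 10, 12, 9, 4] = (3 6 7 5 8 11 9 10 12 4)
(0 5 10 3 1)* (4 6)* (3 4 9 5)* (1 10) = (0 3 10 4 6 9 5 1) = [3, 0, 2, 10, 6, 1, 9, 7, 8, 5, 4]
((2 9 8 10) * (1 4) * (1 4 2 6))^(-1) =(1 6 10 8 9 2)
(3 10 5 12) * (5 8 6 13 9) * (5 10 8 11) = [0, 1, 2, 8, 4, 12, 13, 7, 6, 10, 11, 5, 3, 9] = (3 8 6 13 9 10 11 5 12)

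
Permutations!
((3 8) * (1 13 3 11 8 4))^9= (1 13 3 4)(8 11)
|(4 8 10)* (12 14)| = |(4 8 10)(12 14)| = 6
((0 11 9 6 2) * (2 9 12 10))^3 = ((0 11 12 10 2)(6 9))^3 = (0 10 11 2 12)(6 9)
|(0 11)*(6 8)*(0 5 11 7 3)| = 6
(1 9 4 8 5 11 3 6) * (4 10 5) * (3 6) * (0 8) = (0 8 4)(1 9 10 5 11 6) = [8, 9, 2, 3, 0, 11, 1, 7, 4, 10, 5, 6]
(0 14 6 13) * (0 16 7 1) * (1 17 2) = (0 14 6 13 16 7 17 2 1) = [14, 0, 1, 3, 4, 5, 13, 17, 8, 9, 10, 11, 12, 16, 6, 15, 7, 2]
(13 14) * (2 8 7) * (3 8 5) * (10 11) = [0, 1, 5, 8, 4, 3, 6, 2, 7, 9, 11, 10, 12, 14, 13] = (2 5 3 8 7)(10 11)(13 14)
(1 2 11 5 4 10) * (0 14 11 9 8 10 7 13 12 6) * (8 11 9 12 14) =(0 8 10 1 2 12 6)(4 7 13 14 9 11 5) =[8, 2, 12, 3, 7, 4, 0, 13, 10, 11, 1, 5, 6, 14, 9]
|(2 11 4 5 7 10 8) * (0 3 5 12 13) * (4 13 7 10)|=|(0 3 5 10 8 2 11 13)(4 12 7)|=24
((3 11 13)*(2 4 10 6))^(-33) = ((2 4 10 6)(3 11 13))^(-33) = (13)(2 6 10 4)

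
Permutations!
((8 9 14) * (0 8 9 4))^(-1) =(0 4 8)(9 14)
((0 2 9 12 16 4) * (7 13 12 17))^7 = (0 16 13 17 2 4 12 7 9)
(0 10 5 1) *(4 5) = (0 10 4 5 1) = [10, 0, 2, 3, 5, 1, 6, 7, 8, 9, 4]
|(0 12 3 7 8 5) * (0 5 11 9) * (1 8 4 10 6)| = 11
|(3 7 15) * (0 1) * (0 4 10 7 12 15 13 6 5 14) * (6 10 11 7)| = 30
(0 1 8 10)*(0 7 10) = (0 1 8)(7 10) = [1, 8, 2, 3, 4, 5, 6, 10, 0, 9, 7]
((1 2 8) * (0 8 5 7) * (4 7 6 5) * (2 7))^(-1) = ((0 8 1 7)(2 4)(5 6))^(-1) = (0 7 1 8)(2 4)(5 6)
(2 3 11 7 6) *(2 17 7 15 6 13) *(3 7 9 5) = (2 7 13)(3 11 15 6 17 9 5) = [0, 1, 7, 11, 4, 3, 17, 13, 8, 5, 10, 15, 12, 2, 14, 6, 16, 9]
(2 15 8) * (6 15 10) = [0, 1, 10, 3, 4, 5, 15, 7, 2, 9, 6, 11, 12, 13, 14, 8] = (2 10 6 15 8)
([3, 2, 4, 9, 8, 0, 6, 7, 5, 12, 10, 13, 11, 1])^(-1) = [5, 13, 1, 0, 2, 8, 6, 7, 4, 3, 10, 12, 9, 11]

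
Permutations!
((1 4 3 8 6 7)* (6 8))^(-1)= (8)(1 7 6 3 4)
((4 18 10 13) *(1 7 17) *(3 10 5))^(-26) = ((1 7 17)(3 10 13 4 18 5))^(-26) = (1 7 17)(3 18 13)(4 10 5)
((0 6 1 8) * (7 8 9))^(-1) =(0 8 7 9 1 6)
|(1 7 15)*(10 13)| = |(1 7 15)(10 13)| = 6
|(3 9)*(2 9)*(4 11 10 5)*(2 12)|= |(2 9 3 12)(4 11 10 5)|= 4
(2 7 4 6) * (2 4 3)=(2 7 3)(4 6)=[0, 1, 7, 2, 6, 5, 4, 3]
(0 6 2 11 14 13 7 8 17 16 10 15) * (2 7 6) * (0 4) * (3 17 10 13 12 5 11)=(0 2 3 17 16 13 6 7 8 10 15 4)(5 11 14 12)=[2, 1, 3, 17, 0, 11, 7, 8, 10, 9, 15, 14, 5, 6, 12, 4, 13, 16]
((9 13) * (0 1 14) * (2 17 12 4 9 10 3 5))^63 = (17)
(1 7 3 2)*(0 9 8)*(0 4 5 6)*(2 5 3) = [9, 7, 1, 5, 3, 6, 0, 2, 4, 8] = (0 9 8 4 3 5 6)(1 7 2)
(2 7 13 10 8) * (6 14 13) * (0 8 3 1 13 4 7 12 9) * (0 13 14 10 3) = [8, 14, 12, 1, 7, 5, 10, 6, 2, 13, 0, 11, 9, 3, 4] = (0 8 2 12 9 13 3 1 14 4 7 6 10)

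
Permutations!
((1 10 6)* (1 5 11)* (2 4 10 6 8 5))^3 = (1 4 5 6 10 11 2 8)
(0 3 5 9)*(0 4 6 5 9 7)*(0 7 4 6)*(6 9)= (9)(0 3 6 5 4)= [3, 1, 2, 6, 0, 4, 5, 7, 8, 9]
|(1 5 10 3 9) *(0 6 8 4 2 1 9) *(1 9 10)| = |(0 6 8 4 2 9 10 3)(1 5)| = 8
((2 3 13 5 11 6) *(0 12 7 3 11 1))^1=(0 12 7 3 13 5 1)(2 11 6)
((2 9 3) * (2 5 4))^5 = (9) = ((2 9 3 5 4))^5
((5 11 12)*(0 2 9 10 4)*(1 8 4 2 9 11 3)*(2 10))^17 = ((0 9 2 11 12 5 3 1 8 4))^17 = (0 1 12 9 8 5 2 4 3 11)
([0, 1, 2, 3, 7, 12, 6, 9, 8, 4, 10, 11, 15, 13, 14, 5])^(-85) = (4 9 7)(5 15 12)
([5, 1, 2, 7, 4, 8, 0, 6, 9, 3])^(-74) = [9, 1, 2, 0, 4, 3, 8, 5, 7, 6]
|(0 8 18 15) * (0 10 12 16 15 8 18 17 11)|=20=|(0 18 8 17 11)(10 12 16 15)|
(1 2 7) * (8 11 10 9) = (1 2 7)(8 11 10 9) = [0, 2, 7, 3, 4, 5, 6, 1, 11, 8, 9, 10]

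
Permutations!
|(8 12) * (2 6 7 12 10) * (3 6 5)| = 8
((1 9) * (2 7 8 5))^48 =(9)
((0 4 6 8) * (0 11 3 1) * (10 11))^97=(0 4 6 8 10 11 3 1)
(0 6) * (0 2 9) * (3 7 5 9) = (0 6 2 3 7 5 9) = [6, 1, 3, 7, 4, 9, 2, 5, 8, 0]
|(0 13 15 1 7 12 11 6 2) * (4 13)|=|(0 4 13 15 1 7 12 11 6 2)|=10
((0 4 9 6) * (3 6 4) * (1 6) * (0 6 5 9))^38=(0 1 9)(3 5 4)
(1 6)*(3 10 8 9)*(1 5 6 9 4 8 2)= (1 9 3 10 2)(4 8)(5 6)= [0, 9, 1, 10, 8, 6, 5, 7, 4, 3, 2]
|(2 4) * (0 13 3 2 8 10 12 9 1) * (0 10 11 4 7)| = |(0 13 3 2 7)(1 10 12 9)(4 8 11)| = 60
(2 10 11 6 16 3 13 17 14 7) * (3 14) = (2 10 11 6 16 14 7)(3 13 17) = [0, 1, 10, 13, 4, 5, 16, 2, 8, 9, 11, 6, 12, 17, 7, 15, 14, 3]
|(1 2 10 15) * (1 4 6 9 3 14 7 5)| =11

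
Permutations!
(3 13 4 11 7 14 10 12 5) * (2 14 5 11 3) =(2 14 10 12 11 7 5)(3 13 4) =[0, 1, 14, 13, 3, 2, 6, 5, 8, 9, 12, 7, 11, 4, 10]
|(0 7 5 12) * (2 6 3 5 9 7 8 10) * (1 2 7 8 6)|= 20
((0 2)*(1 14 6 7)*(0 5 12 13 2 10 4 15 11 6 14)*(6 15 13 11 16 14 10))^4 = (2 15 4 12 14)(5 16 13 11 10) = ((0 6 7 1)(2 5 12 11 15 16 14 10 4 13))^4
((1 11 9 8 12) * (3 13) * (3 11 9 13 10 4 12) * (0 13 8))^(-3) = (0 12 3 13 1 10 11 9 4 8)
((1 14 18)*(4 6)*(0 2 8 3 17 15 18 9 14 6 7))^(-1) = (0 7 4 6 1 18 15 17 3 8 2)(9 14)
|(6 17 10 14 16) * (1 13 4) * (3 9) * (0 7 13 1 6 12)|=10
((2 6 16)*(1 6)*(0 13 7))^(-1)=(0 7 13)(1 2 16 6)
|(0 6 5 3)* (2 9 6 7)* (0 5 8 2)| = 4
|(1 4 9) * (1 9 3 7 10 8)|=6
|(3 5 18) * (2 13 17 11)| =|(2 13 17 11)(3 5 18)| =12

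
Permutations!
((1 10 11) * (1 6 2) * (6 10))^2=((1 6 2)(10 11))^2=(11)(1 2 6)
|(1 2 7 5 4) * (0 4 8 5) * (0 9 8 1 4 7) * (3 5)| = 8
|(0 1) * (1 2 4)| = 4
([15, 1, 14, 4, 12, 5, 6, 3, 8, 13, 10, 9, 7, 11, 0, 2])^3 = (0 14 2 15)(3 7 12 4)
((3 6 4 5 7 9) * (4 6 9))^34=(9)(4 5 7)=((3 9)(4 5 7))^34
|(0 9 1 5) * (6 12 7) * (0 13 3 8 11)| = 24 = |(0 9 1 5 13 3 8 11)(6 12 7)|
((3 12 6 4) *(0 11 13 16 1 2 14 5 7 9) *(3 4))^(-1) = (0 9 7 5 14 2 1 16 13 11)(3 6 12)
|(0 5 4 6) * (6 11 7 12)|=7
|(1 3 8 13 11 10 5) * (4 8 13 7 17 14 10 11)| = |(1 3 13 4 8 7 17 14 10 5)| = 10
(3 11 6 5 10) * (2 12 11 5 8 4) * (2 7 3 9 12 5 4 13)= (2 5 10 9 12 11 6 8 13)(3 4 7)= [0, 1, 5, 4, 7, 10, 8, 3, 13, 12, 9, 6, 11, 2]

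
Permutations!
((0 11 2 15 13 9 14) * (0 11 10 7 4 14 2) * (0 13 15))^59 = (15)(0 11 10 13 7 9 4 2 14)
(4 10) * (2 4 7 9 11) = (2 4 10 7 9 11) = [0, 1, 4, 3, 10, 5, 6, 9, 8, 11, 7, 2]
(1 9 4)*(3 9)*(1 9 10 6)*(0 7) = (0 7)(1 3 10 6)(4 9) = [7, 3, 2, 10, 9, 5, 1, 0, 8, 4, 6]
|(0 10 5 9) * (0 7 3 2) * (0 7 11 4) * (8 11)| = 21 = |(0 10 5 9 8 11 4)(2 7 3)|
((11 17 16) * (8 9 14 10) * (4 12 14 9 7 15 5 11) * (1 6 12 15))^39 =((1 6 12 14 10 8 7)(4 15 5 11 17 16))^39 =(1 10 6 8 12 7 14)(4 11)(5 16)(15 17)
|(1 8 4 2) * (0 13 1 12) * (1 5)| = 8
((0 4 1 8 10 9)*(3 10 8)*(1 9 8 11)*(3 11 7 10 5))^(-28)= ((0 4 9)(1 11)(3 5)(7 10 8))^(-28)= (11)(0 9 4)(7 8 10)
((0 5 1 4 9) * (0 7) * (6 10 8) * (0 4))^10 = (0 5 1)(4 9 7)(6 10 8) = ((0 5 1)(4 9 7)(6 10 8))^10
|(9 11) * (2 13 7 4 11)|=6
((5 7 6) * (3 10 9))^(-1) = ((3 10 9)(5 7 6))^(-1) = (3 9 10)(5 6 7)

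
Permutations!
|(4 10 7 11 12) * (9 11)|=6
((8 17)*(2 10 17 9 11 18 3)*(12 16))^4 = (2 9)(3 8)(10 11)(17 18)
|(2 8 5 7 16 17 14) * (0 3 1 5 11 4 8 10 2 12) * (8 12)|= 12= |(0 3 1 5 7 16 17 14 8 11 4 12)(2 10)|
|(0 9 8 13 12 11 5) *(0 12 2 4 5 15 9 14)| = |(0 14)(2 4 5 12 11 15 9 8 13)| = 18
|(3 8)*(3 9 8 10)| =|(3 10)(8 9)| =2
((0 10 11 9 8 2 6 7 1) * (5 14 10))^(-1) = (0 1 7 6 2 8 9 11 10 14 5)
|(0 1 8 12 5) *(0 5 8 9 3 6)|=10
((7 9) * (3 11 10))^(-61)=(3 10 11)(7 9)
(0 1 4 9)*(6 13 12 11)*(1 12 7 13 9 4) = (0 12 11 6 9)(7 13) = [12, 1, 2, 3, 4, 5, 9, 13, 8, 0, 10, 6, 11, 7]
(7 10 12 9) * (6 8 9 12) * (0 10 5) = [10, 1, 2, 3, 4, 0, 8, 5, 9, 7, 6, 11, 12] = (12)(0 10 6 8 9 7 5)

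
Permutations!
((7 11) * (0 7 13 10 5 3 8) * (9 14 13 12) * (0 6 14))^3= (0 12 7 9 11)(3 14 5 6 10 8 13)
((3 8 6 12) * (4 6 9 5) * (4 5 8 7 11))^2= (3 11 6)(4 12 7)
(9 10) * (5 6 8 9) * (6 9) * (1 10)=(1 10 5 9)(6 8)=[0, 10, 2, 3, 4, 9, 8, 7, 6, 1, 5]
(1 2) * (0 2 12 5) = [2, 12, 1, 3, 4, 0, 6, 7, 8, 9, 10, 11, 5] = (0 2 1 12 5)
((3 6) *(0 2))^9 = ((0 2)(3 6))^9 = (0 2)(3 6)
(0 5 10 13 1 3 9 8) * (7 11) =(0 5 10 13 1 3 9 8)(7 11) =[5, 3, 2, 9, 4, 10, 6, 11, 0, 8, 13, 7, 12, 1]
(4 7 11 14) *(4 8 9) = [0, 1, 2, 3, 7, 5, 6, 11, 9, 4, 10, 14, 12, 13, 8] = (4 7 11 14 8 9)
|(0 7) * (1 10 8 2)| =|(0 7)(1 10 8 2)| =4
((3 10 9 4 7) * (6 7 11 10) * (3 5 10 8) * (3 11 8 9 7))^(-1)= (3 6)(4 9 11 8)(5 7 10)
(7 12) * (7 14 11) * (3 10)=[0, 1, 2, 10, 4, 5, 6, 12, 8, 9, 3, 7, 14, 13, 11]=(3 10)(7 12 14 11)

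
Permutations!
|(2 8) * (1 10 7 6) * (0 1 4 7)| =6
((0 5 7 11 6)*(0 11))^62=(11)(0 7 5)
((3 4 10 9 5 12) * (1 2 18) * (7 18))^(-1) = ((1 2 7 18)(3 4 10 9 5 12))^(-1) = (1 18 7 2)(3 12 5 9 10 4)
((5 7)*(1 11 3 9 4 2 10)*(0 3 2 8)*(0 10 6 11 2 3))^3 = (1 11 4)(2 3 8)(5 7)(6 9 10)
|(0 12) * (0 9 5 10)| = 5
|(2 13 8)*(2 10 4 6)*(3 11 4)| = 8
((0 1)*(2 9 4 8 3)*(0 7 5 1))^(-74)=(1 7 5)(2 9 4 8 3)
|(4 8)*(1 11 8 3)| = |(1 11 8 4 3)| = 5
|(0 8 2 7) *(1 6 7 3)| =|(0 8 2 3 1 6 7)| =7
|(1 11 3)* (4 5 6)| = 3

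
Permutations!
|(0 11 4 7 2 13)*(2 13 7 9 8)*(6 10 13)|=10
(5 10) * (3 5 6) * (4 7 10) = (3 5 4 7 10 6) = [0, 1, 2, 5, 7, 4, 3, 10, 8, 9, 6]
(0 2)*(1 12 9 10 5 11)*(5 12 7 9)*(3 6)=(0 2)(1 7 9 10 12 5 11)(3 6)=[2, 7, 0, 6, 4, 11, 3, 9, 8, 10, 12, 1, 5]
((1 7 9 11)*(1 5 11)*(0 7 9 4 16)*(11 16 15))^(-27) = (0 7 4 15 11 5 16)(1 9)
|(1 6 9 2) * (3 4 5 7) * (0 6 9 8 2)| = 12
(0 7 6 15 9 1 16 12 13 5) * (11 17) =(0 7 6 15 9 1 16 12 13 5)(11 17) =[7, 16, 2, 3, 4, 0, 15, 6, 8, 1, 10, 17, 13, 5, 14, 9, 12, 11]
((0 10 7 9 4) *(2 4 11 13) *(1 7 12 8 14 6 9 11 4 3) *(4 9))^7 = (14)(1 7 11 13 2 3)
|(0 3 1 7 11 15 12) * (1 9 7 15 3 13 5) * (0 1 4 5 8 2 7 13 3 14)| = |(0 3 9 13 8 2 7 11 14)(1 15 12)(4 5)| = 18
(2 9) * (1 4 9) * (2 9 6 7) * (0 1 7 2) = (9)(0 1 4 6 2 7) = [1, 4, 7, 3, 6, 5, 2, 0, 8, 9]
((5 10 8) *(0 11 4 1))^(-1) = ((0 11 4 1)(5 10 8))^(-1) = (0 1 4 11)(5 8 10)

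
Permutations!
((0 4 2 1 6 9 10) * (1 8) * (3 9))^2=(0 2 1 3 10 4 8 6 9)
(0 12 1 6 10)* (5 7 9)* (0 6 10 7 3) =(0 12 1 10 6 7 9 5 3) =[12, 10, 2, 0, 4, 3, 7, 9, 8, 5, 6, 11, 1]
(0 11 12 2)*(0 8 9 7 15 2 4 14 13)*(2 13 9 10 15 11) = [2, 1, 8, 3, 14, 5, 6, 11, 10, 7, 15, 12, 4, 0, 9, 13] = (0 2 8 10 15 13)(4 14 9 7 11 12)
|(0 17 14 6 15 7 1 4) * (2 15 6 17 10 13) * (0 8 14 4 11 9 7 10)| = |(1 11 9 7)(2 15 10 13)(4 8 14 17)| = 4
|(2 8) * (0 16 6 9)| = |(0 16 6 9)(2 8)| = 4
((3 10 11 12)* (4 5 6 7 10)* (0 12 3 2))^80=(0 2 12)(3 6 11 5 10 4 7)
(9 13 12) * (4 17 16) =(4 17 16)(9 13 12) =[0, 1, 2, 3, 17, 5, 6, 7, 8, 13, 10, 11, 9, 12, 14, 15, 4, 16]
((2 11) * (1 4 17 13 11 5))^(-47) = (1 17 11 5 4 13 2) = ((1 4 17 13 11 2 5))^(-47)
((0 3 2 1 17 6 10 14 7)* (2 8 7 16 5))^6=(0 8)(1 5 14 6)(2 16 10 17)(3 7)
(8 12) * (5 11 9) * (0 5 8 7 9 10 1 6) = [5, 6, 2, 3, 4, 11, 0, 9, 12, 8, 1, 10, 7] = (0 5 11 10 1 6)(7 9 8 12)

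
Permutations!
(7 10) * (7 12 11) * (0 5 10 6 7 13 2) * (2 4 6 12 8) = (0 5 10 8 2)(4 6 7 12 11 13) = [5, 1, 0, 3, 6, 10, 7, 12, 2, 9, 8, 13, 11, 4]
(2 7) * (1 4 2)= (1 4 2 7)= [0, 4, 7, 3, 2, 5, 6, 1]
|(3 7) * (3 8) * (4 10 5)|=3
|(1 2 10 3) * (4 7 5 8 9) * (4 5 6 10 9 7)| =|(1 2 9 5 8 7 6 10 3)| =9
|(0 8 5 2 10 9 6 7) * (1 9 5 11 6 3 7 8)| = 15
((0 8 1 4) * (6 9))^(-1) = ((0 8 1 4)(6 9))^(-1) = (0 4 1 8)(6 9)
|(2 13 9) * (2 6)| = |(2 13 9 6)| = 4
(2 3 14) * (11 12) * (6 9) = (2 3 14)(6 9)(11 12) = [0, 1, 3, 14, 4, 5, 9, 7, 8, 6, 10, 12, 11, 13, 2]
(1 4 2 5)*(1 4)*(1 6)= [0, 6, 5, 3, 2, 4, 1]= (1 6)(2 5 4)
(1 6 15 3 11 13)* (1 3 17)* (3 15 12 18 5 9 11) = (1 6 12 18 5 9 11 13 15 17) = [0, 6, 2, 3, 4, 9, 12, 7, 8, 11, 10, 13, 18, 15, 14, 17, 16, 1, 5]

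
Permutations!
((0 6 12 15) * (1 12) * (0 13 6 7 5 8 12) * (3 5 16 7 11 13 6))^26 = (16)(0 12 13 6 5)(1 8 11 15 3)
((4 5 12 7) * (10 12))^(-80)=((4 5 10 12 7))^(-80)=(12)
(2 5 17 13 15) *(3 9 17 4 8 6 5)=[0, 1, 3, 9, 8, 4, 5, 7, 6, 17, 10, 11, 12, 15, 14, 2, 16, 13]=(2 3 9 17 13 15)(4 8 6 5)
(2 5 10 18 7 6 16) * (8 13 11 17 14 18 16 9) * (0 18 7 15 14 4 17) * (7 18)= (0 7 6 9 8 13 11)(2 5 10 16)(4 17)(14 18 15)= [7, 1, 5, 3, 17, 10, 9, 6, 13, 8, 16, 0, 12, 11, 18, 14, 2, 4, 15]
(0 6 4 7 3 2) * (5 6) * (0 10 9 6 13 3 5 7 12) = (0 7 5 13 3 2 10 9 6 4 12) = [7, 1, 10, 2, 12, 13, 4, 5, 8, 6, 9, 11, 0, 3]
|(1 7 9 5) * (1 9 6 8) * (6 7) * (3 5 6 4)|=7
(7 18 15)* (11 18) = (7 11 18 15) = [0, 1, 2, 3, 4, 5, 6, 11, 8, 9, 10, 18, 12, 13, 14, 7, 16, 17, 15]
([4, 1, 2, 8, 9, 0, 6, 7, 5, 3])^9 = [3, 1, 2, 0, 8, 9, 6, 7, 4, 5]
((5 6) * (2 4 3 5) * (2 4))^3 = (3 4 6 5)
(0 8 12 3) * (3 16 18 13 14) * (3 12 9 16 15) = [8, 1, 2, 0, 4, 5, 6, 7, 9, 16, 10, 11, 15, 14, 12, 3, 18, 17, 13] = (0 8 9 16 18 13 14 12 15 3)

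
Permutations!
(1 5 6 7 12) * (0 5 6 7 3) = [5, 6, 2, 0, 4, 7, 3, 12, 8, 9, 10, 11, 1] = (0 5 7 12 1 6 3)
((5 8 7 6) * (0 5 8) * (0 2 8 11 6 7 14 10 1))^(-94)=(0 14 5 10 2 1 8)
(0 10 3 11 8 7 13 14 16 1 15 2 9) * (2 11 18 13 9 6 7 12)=[10, 15, 6, 18, 4, 5, 7, 9, 12, 0, 3, 8, 2, 14, 16, 11, 1, 17, 13]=(0 10 3 18 13 14 16 1 15 11 8 12 2 6 7 9)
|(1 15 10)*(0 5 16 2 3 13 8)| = 21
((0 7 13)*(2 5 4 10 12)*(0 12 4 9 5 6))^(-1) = ((0 7 13 12 2 6)(4 10)(5 9))^(-1) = (0 6 2 12 13 7)(4 10)(5 9)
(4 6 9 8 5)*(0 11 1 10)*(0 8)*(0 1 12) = [11, 10, 2, 3, 6, 4, 9, 7, 5, 1, 8, 12, 0] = (0 11 12)(1 10 8 5 4 6 9)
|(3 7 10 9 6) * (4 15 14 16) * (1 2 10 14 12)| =12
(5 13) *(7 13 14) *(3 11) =[0, 1, 2, 11, 4, 14, 6, 13, 8, 9, 10, 3, 12, 5, 7] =(3 11)(5 14 7 13)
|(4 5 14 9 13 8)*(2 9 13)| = |(2 9)(4 5 14 13 8)| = 10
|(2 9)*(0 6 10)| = |(0 6 10)(2 9)| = 6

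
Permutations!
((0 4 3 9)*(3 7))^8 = (0 3 4 9 7)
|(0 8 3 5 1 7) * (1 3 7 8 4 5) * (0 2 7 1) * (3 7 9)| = 14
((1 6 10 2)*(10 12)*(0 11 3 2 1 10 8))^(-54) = ((0 11 3 2 10 1 6 12 8))^(-54) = (12)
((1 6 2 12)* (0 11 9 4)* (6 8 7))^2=((0 11 9 4)(1 8 7 6 2 12))^2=(0 9)(1 7 2)(4 11)(6 12 8)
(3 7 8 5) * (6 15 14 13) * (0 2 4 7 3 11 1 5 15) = (0 2 4 7 8 15 14 13 6)(1 5 11) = [2, 5, 4, 3, 7, 11, 0, 8, 15, 9, 10, 1, 12, 6, 13, 14]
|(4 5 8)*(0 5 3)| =|(0 5 8 4 3)| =5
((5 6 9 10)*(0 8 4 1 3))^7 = (0 4 3 8 1)(5 10 9 6)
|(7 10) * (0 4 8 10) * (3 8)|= |(0 4 3 8 10 7)|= 6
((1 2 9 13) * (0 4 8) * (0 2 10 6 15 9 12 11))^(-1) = (0 11 12 2 8 4)(1 13 9 15 6 10)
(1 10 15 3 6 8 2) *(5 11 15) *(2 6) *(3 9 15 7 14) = (1 10 5 11 7 14 3 2)(6 8)(9 15) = [0, 10, 1, 2, 4, 11, 8, 14, 6, 15, 5, 7, 12, 13, 3, 9]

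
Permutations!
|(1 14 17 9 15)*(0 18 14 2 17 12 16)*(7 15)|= 30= |(0 18 14 12 16)(1 2 17 9 7 15)|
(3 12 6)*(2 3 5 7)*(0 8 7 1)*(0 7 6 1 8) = (1 7 2 3 12)(5 8 6) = [0, 7, 3, 12, 4, 8, 5, 2, 6, 9, 10, 11, 1]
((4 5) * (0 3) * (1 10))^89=(0 3)(1 10)(4 5)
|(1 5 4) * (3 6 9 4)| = 6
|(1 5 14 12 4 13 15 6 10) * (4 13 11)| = 8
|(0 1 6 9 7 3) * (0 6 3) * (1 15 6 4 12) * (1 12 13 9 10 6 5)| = 18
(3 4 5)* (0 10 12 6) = (0 10 12 6)(3 4 5) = [10, 1, 2, 4, 5, 3, 0, 7, 8, 9, 12, 11, 6]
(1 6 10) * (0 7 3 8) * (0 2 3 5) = (0 7 5)(1 6 10)(2 3 8) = [7, 6, 3, 8, 4, 0, 10, 5, 2, 9, 1]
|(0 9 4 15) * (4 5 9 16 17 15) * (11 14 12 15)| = 14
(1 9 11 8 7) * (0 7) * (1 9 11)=(0 7 9 1 11 8)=[7, 11, 2, 3, 4, 5, 6, 9, 0, 1, 10, 8]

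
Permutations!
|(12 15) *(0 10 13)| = |(0 10 13)(12 15)| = 6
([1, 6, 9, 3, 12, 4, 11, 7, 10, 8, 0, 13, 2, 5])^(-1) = [10, 0, 12, 3, 5, 13, 1, 7, 9, 2, 8, 6, 4, 11]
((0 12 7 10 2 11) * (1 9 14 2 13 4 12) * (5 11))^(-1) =((0 1 9 14 2 5 11)(4 12 7 10 13))^(-1) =(0 11 5 2 14 9 1)(4 13 10 7 12)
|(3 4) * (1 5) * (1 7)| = 6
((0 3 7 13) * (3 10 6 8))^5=((0 10 6 8 3 7 13))^5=(0 7 8 10 13 3 6)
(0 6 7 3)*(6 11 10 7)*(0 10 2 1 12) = (0 11 2 1 12)(3 10 7) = [11, 12, 1, 10, 4, 5, 6, 3, 8, 9, 7, 2, 0]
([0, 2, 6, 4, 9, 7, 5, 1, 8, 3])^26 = (1 2 6 5 7)(3 9 4)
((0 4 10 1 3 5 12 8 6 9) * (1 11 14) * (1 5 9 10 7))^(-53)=(0 4 7 1 3 9)(5 6 14 8 11 12 10)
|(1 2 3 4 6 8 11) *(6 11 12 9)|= 20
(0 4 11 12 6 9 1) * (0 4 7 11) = (0 7 11 12 6 9 1 4) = [7, 4, 2, 3, 0, 5, 9, 11, 8, 1, 10, 12, 6]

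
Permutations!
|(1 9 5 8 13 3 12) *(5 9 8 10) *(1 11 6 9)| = |(1 8 13 3 12 11 6 9)(5 10)| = 8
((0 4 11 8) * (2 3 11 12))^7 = ((0 4 12 2 3 11 8))^7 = (12)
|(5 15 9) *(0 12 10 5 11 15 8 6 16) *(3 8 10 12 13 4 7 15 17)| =|(0 13 4 7 15 9 11 17 3 8 6 16)(5 10)| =12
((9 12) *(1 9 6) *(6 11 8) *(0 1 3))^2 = (0 9 11 6)(1 12 8 3)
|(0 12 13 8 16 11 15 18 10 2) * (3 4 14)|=|(0 12 13 8 16 11 15 18 10 2)(3 4 14)|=30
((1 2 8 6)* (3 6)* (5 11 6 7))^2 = (1 8 7 11)(2 3 5 6) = ((1 2 8 3 7 5 11 6))^2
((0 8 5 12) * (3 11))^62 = (0 5)(8 12)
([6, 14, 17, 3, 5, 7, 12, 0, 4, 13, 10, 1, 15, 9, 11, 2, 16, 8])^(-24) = [8, 1, 0, 3, 15, 2, 4, 17, 12, 9, 10, 11, 5, 13, 14, 7, 16, 6]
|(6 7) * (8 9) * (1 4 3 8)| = |(1 4 3 8 9)(6 7)| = 10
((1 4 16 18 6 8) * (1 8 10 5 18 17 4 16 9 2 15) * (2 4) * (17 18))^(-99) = (18)(4 9)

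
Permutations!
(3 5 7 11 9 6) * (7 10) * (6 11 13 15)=(3 5 10 7 13 15 6)(9 11)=[0, 1, 2, 5, 4, 10, 3, 13, 8, 11, 7, 9, 12, 15, 14, 6]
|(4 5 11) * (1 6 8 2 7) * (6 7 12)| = 12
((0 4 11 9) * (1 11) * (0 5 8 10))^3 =(0 11 8 4 9 10 1 5)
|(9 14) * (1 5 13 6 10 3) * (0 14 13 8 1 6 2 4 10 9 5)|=35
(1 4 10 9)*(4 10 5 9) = (1 10 4 5 9) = [0, 10, 2, 3, 5, 9, 6, 7, 8, 1, 4]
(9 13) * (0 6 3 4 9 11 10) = (0 6 3 4 9 13 11 10) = [6, 1, 2, 4, 9, 5, 3, 7, 8, 13, 0, 10, 12, 11]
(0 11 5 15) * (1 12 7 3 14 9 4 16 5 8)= (0 11 8 1 12 7 3 14 9 4 16 5 15)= [11, 12, 2, 14, 16, 15, 6, 3, 1, 4, 10, 8, 7, 13, 9, 0, 5]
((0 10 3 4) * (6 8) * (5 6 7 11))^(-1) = ((0 10 3 4)(5 6 8 7 11))^(-1) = (0 4 3 10)(5 11 7 8 6)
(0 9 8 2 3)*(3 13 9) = (0 3)(2 13 9 8) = [3, 1, 13, 0, 4, 5, 6, 7, 2, 8, 10, 11, 12, 9]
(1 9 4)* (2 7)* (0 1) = (0 1 9 4)(2 7) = [1, 9, 7, 3, 0, 5, 6, 2, 8, 4]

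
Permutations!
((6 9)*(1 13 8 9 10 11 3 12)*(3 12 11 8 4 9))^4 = (1 6 11 4 8)(3 13 10 12 9)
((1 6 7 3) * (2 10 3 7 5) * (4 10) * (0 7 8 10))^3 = ((0 7 8 10 3 1 6 5 2 4))^3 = (0 10 6 4 8 1 2 7 3 5)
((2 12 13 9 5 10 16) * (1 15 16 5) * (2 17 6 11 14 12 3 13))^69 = ((1 15 16 17 6 11 14 12 2 3 13 9)(5 10))^69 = (1 3 14 17)(2 11 16 9)(5 10)(6 15 13 12)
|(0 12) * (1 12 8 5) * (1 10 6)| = |(0 8 5 10 6 1 12)| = 7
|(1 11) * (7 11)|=3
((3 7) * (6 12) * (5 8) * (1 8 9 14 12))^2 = (1 5 14 6 8 9 12)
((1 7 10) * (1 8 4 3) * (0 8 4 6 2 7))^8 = ((0 8 6 2 7 10 4 3 1))^8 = (0 1 3 4 10 7 2 6 8)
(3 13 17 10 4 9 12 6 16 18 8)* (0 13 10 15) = (0 13 17 15)(3 10 4 9 12 6 16 18 8) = [13, 1, 2, 10, 9, 5, 16, 7, 3, 12, 4, 11, 6, 17, 14, 0, 18, 15, 8]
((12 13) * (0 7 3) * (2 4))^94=((0 7 3)(2 4)(12 13))^94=(13)(0 7 3)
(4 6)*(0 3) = (0 3)(4 6) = [3, 1, 2, 0, 6, 5, 4]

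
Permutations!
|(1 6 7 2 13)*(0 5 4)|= 15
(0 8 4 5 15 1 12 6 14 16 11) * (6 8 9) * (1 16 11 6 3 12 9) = (0 1 9 3 12 8 4 5 15 16 6 14 11) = [1, 9, 2, 12, 5, 15, 14, 7, 4, 3, 10, 0, 8, 13, 11, 16, 6]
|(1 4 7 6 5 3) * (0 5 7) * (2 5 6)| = 8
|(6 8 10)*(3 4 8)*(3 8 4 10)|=4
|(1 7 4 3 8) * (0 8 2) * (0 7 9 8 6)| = 12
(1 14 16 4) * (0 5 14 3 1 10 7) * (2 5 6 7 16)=(0 6 7)(1 3)(2 5 14)(4 10 16)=[6, 3, 5, 1, 10, 14, 7, 0, 8, 9, 16, 11, 12, 13, 2, 15, 4]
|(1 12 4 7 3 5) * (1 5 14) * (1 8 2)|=|(1 12 4 7 3 14 8 2)|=8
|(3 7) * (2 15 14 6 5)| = 10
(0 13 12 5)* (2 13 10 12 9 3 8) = (0 10 12 5)(2 13 9 3 8) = [10, 1, 13, 8, 4, 0, 6, 7, 2, 3, 12, 11, 5, 9]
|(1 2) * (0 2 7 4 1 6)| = |(0 2 6)(1 7 4)| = 3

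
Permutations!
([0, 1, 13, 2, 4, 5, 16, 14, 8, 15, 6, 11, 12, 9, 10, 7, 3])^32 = (2 9 7 10 16)(3 13 15 14 6)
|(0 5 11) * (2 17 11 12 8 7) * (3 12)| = 9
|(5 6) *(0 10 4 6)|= 5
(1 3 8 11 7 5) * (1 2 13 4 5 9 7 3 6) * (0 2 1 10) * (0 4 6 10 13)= [2, 10, 0, 8, 5, 1, 13, 9, 11, 7, 4, 3, 12, 6]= (0 2)(1 10 4 5)(3 8 11)(6 13)(7 9)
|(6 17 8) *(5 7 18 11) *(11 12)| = |(5 7 18 12 11)(6 17 8)| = 15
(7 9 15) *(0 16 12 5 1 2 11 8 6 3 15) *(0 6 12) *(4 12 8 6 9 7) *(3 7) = (0 16)(1 2 11 6 7 3 15 4 12 5) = [16, 2, 11, 15, 12, 1, 7, 3, 8, 9, 10, 6, 5, 13, 14, 4, 0]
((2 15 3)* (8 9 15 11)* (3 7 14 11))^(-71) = (2 3)(7 14 11 8 9 15) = ((2 3)(7 14 11 8 9 15))^(-71)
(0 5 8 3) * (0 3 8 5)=[0, 1, 2, 3, 4, 5, 6, 7, 8]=(8)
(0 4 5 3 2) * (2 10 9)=(0 4 5 3 10 9 2)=[4, 1, 0, 10, 5, 3, 6, 7, 8, 2, 9]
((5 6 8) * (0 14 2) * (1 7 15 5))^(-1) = ((0 14 2)(1 7 15 5 6 8))^(-1) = (0 2 14)(1 8 6 5 15 7)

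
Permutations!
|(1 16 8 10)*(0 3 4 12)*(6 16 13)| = 12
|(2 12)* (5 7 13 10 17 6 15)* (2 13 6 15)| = |(2 12 13 10 17 15 5 7 6)| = 9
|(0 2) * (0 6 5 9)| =|(0 2 6 5 9)| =5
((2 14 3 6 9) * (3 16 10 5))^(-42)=((2 14 16 10 5 3 6 9))^(-42)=(2 6 5 16)(3 10 14 9)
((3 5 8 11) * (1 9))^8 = ((1 9)(3 5 8 11))^8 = (11)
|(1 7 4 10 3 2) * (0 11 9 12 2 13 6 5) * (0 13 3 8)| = 30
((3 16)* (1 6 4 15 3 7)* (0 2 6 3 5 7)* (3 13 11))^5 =((0 2 6 4 15 5 7 1 13 11 3 16))^5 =(0 5 3 4 13 2 7 16 15 11 6 1)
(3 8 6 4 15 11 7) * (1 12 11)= (1 12 11 7 3 8 6 4 15)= [0, 12, 2, 8, 15, 5, 4, 3, 6, 9, 10, 7, 11, 13, 14, 1]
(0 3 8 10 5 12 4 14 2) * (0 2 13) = (0 3 8 10 5 12 4 14 13) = [3, 1, 2, 8, 14, 12, 6, 7, 10, 9, 5, 11, 4, 0, 13]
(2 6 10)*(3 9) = (2 6 10)(3 9) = [0, 1, 6, 9, 4, 5, 10, 7, 8, 3, 2]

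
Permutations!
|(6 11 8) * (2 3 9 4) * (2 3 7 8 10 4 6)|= |(2 7 8)(3 9 6 11 10 4)|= 6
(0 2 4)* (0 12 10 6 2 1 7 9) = (0 1 7 9)(2 4 12 10 6) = [1, 7, 4, 3, 12, 5, 2, 9, 8, 0, 6, 11, 10]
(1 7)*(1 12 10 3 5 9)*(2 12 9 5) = [0, 7, 12, 2, 4, 5, 6, 9, 8, 1, 3, 11, 10] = (1 7 9)(2 12 10 3)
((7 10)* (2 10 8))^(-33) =((2 10 7 8))^(-33) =(2 8 7 10)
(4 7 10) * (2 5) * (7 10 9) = [0, 1, 5, 3, 10, 2, 6, 9, 8, 7, 4] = (2 5)(4 10)(7 9)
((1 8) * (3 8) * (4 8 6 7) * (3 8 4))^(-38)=((1 8)(3 6 7))^(-38)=(8)(3 6 7)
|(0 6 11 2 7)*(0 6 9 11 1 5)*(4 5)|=|(0 9 11 2 7 6 1 4 5)|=9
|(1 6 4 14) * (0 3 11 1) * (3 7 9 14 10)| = |(0 7 9 14)(1 6 4 10 3 11)| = 12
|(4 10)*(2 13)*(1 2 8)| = |(1 2 13 8)(4 10)| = 4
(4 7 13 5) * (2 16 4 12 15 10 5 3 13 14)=(2 16 4 7 14)(3 13)(5 12 15 10)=[0, 1, 16, 13, 7, 12, 6, 14, 8, 9, 5, 11, 15, 3, 2, 10, 4]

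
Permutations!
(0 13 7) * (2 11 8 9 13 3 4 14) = (0 3 4 14 2 11 8 9 13 7) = [3, 1, 11, 4, 14, 5, 6, 0, 9, 13, 10, 8, 12, 7, 2]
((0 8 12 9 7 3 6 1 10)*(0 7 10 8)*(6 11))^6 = (1 3 9)(6 7 12)(8 11 10)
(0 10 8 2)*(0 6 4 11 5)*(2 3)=(0 10 8 3 2 6 4 11 5)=[10, 1, 6, 2, 11, 0, 4, 7, 3, 9, 8, 5]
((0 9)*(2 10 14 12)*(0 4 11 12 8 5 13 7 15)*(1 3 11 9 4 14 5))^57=(0 13 2 3 14)(1 9 15 5 12)(4 7 10 11 8)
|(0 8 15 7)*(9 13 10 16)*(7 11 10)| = 9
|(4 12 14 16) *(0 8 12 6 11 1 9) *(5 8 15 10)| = |(0 15 10 5 8 12 14 16 4 6 11 1 9)| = 13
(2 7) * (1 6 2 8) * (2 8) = (1 6 8)(2 7) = [0, 6, 7, 3, 4, 5, 8, 2, 1]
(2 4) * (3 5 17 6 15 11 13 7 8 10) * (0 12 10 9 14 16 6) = [12, 1, 4, 5, 2, 17, 15, 8, 9, 14, 3, 13, 10, 7, 16, 11, 6, 0] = (0 12 10 3 5 17)(2 4)(6 15 11 13 7 8 9 14 16)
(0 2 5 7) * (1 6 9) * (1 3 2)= (0 1 6 9 3 2 5 7)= [1, 6, 5, 2, 4, 7, 9, 0, 8, 3]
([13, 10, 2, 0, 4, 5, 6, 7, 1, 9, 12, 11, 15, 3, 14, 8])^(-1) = (0 3 13)(1 8 15 12 10)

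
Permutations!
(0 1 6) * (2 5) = [1, 6, 5, 3, 4, 2, 0] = (0 1 6)(2 5)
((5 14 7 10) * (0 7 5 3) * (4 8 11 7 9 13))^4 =((0 9 13 4 8 11 7 10 3)(5 14))^4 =(14)(0 8 3 4 10 13 7 9 11)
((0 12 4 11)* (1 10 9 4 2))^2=(0 2 10 4)(1 9 11 12)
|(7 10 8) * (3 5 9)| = |(3 5 9)(7 10 8)| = 3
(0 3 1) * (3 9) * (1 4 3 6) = [9, 0, 2, 4, 3, 5, 1, 7, 8, 6] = (0 9 6 1)(3 4)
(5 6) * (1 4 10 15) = (1 4 10 15)(5 6) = [0, 4, 2, 3, 10, 6, 5, 7, 8, 9, 15, 11, 12, 13, 14, 1]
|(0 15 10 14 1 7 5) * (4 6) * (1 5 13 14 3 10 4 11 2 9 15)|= 6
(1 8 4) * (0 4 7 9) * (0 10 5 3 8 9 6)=[4, 9, 2, 8, 1, 3, 0, 6, 7, 10, 5]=(0 4 1 9 10 5 3 8 7 6)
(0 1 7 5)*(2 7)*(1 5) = (0 5)(1 2 7) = [5, 2, 7, 3, 4, 0, 6, 1]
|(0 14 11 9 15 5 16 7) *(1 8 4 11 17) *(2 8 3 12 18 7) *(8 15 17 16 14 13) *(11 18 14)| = 66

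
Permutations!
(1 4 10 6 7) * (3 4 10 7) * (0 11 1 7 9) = (0 11 1 10 6 3 4 9) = [11, 10, 2, 4, 9, 5, 3, 7, 8, 0, 6, 1]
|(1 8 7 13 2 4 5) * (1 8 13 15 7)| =6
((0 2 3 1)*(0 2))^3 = ((1 2 3))^3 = (3)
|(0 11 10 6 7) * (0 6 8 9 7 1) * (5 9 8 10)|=|(0 11 5 9 7 6 1)|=7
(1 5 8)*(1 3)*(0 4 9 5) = (0 4 9 5 8 3 1) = [4, 0, 2, 1, 9, 8, 6, 7, 3, 5]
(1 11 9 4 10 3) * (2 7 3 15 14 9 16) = (1 11 16 2 7 3)(4 10 15 14 9) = [0, 11, 7, 1, 10, 5, 6, 3, 8, 4, 15, 16, 12, 13, 9, 14, 2]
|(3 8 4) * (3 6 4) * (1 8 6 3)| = |(1 8)(3 6 4)| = 6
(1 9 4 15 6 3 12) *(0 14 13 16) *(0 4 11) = [14, 9, 2, 12, 15, 5, 3, 7, 8, 11, 10, 0, 1, 16, 13, 6, 4] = (0 14 13 16 4 15 6 3 12 1 9 11)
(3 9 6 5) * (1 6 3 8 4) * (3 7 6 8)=(1 8 4)(3 9 7 6 5)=[0, 8, 2, 9, 1, 3, 5, 6, 4, 7]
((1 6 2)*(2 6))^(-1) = ((6)(1 2))^(-1) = (6)(1 2)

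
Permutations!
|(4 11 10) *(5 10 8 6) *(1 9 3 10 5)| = |(1 9 3 10 4 11 8 6)| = 8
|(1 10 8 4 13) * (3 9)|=|(1 10 8 4 13)(3 9)|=10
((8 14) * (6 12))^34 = (14)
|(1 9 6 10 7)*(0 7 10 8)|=6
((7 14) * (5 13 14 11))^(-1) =((5 13 14 7 11))^(-1) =(5 11 7 14 13)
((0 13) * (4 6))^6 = (13)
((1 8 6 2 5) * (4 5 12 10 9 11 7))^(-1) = (1 5 4 7 11 9 10 12 2 6 8) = ((1 8 6 2 12 10 9 11 7 4 5))^(-1)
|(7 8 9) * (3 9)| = |(3 9 7 8)| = 4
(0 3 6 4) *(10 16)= (0 3 6 4)(10 16)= [3, 1, 2, 6, 0, 5, 4, 7, 8, 9, 16, 11, 12, 13, 14, 15, 10]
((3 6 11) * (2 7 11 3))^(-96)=(11)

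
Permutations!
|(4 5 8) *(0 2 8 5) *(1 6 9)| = |(0 2 8 4)(1 6 9)| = 12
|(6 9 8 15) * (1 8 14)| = 6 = |(1 8 15 6 9 14)|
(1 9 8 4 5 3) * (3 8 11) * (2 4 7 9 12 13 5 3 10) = (1 12 13 5 8 7 9 11 10 2 4 3) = [0, 12, 4, 1, 3, 8, 6, 9, 7, 11, 2, 10, 13, 5]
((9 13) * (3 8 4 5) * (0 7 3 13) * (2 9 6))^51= (0 7 3 8 4 5 13 6 2 9)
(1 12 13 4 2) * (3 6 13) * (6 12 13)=(1 13 4 2)(3 12)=[0, 13, 1, 12, 2, 5, 6, 7, 8, 9, 10, 11, 3, 4]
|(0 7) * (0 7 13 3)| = 3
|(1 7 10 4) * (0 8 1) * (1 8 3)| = 6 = |(0 3 1 7 10 4)|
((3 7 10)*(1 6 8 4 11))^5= ((1 6 8 4 11)(3 7 10))^5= (11)(3 10 7)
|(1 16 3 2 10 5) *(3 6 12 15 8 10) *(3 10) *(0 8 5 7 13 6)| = 13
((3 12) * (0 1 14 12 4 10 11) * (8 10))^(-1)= (0 11 10 8 4 3 12 14 1)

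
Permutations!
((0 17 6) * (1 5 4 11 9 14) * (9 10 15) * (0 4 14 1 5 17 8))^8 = (17)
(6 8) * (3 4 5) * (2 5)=[0, 1, 5, 4, 2, 3, 8, 7, 6]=(2 5 3 4)(6 8)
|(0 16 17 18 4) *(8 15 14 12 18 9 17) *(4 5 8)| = |(0 16 4)(5 8 15 14 12 18)(9 17)| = 6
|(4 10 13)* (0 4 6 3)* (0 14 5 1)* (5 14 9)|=|(14)(0 4 10 13 6 3 9 5 1)|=9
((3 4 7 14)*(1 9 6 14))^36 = (1 9 6 14 3 4 7)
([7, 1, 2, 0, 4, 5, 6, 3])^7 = (0 7 3)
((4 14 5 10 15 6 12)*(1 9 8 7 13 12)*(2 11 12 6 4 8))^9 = (4 15 10 5 14)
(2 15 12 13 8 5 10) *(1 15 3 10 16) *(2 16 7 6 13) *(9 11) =(1 15 12 2 3 10 16)(5 7 6 13 8)(9 11) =[0, 15, 3, 10, 4, 7, 13, 6, 5, 11, 16, 9, 2, 8, 14, 12, 1]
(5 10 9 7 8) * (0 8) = (0 8 5 10 9 7) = [8, 1, 2, 3, 4, 10, 6, 0, 5, 7, 9]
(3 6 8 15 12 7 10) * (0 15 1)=(0 15 12 7 10 3 6 8 1)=[15, 0, 2, 6, 4, 5, 8, 10, 1, 9, 3, 11, 7, 13, 14, 12]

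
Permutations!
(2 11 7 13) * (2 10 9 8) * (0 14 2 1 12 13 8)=[14, 12, 11, 3, 4, 5, 6, 8, 1, 0, 9, 7, 13, 10, 2]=(0 14 2 11 7 8 1 12 13 10 9)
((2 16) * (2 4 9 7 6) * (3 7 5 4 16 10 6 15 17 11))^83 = (2 6 10)(3 17 7 11 15)(4 5 9)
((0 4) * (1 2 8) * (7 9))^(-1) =(0 4)(1 8 2)(7 9)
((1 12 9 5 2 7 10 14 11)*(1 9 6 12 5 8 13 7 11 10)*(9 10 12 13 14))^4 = ((1 5 2 11 10 9 8 14 12 6 13 7))^4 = (1 10 12)(2 8 13)(5 9 6)(7 11 14)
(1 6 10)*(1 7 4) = (1 6 10 7 4) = [0, 6, 2, 3, 1, 5, 10, 4, 8, 9, 7]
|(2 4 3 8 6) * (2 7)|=6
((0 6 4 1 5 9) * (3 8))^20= ((0 6 4 1 5 9)(3 8))^20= (0 4 5)(1 9 6)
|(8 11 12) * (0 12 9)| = |(0 12 8 11 9)| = 5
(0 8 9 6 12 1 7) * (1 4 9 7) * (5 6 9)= [8, 1, 2, 3, 5, 6, 12, 0, 7, 9, 10, 11, 4]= (0 8 7)(4 5 6 12)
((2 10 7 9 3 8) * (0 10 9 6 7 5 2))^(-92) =(0 8 3 9 2 5 10) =((0 10 5 2 9 3 8)(6 7))^(-92)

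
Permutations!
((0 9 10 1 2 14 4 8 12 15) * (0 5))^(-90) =(0 15 8 14 1 9 5 12 4 2 10) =((0 9 10 1 2 14 4 8 12 15 5))^(-90)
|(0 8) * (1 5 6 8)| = 5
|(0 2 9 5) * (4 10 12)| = 12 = |(0 2 9 5)(4 10 12)|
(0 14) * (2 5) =(0 14)(2 5) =[14, 1, 5, 3, 4, 2, 6, 7, 8, 9, 10, 11, 12, 13, 0]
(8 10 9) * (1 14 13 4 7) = (1 14 13 4 7)(8 10 9) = [0, 14, 2, 3, 7, 5, 6, 1, 10, 8, 9, 11, 12, 4, 13]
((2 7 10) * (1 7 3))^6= ((1 7 10 2 3))^6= (1 7 10 2 3)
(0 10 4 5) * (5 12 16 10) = (0 5)(4 12 16 10) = [5, 1, 2, 3, 12, 0, 6, 7, 8, 9, 4, 11, 16, 13, 14, 15, 10]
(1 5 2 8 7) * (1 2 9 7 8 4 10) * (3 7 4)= [0, 5, 3, 7, 10, 9, 6, 2, 8, 4, 1]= (1 5 9 4 10)(2 3 7)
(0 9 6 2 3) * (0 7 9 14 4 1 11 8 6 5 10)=(0 14 4 1 11 8 6 2 3 7 9 5 10)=[14, 11, 3, 7, 1, 10, 2, 9, 6, 5, 0, 8, 12, 13, 4]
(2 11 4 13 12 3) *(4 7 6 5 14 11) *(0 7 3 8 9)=(0 7 6 5 14 11 3 2 4 13 12 8 9)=[7, 1, 4, 2, 13, 14, 5, 6, 9, 0, 10, 3, 8, 12, 11]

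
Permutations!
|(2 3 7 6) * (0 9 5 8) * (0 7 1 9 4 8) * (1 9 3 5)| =21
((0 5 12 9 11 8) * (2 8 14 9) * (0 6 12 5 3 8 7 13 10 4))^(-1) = (0 4 10 13 7 2 12 6 8 3)(9 14 11)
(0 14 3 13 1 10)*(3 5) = (0 14 5 3 13 1 10) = [14, 10, 2, 13, 4, 3, 6, 7, 8, 9, 0, 11, 12, 1, 5]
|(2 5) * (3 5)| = 3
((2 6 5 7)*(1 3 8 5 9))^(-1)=((1 3 8 5 7 2 6 9))^(-1)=(1 9 6 2 7 5 8 3)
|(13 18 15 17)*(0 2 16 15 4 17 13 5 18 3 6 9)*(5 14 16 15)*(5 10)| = 7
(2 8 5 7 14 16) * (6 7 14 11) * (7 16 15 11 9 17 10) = (2 8 5 14 15 11 6 16)(7 9 17 10) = [0, 1, 8, 3, 4, 14, 16, 9, 5, 17, 7, 6, 12, 13, 15, 11, 2, 10]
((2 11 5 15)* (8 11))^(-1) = (2 15 5 11 8)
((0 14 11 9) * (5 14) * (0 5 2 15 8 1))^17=(0 15 1 2 8)(5 14 11 9)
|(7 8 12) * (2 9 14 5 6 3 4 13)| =|(2 9 14 5 6 3 4 13)(7 8 12)| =24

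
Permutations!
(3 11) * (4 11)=(3 4 11)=[0, 1, 2, 4, 11, 5, 6, 7, 8, 9, 10, 3]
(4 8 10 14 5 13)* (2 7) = (2 7)(4 8 10 14 5 13) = [0, 1, 7, 3, 8, 13, 6, 2, 10, 9, 14, 11, 12, 4, 5]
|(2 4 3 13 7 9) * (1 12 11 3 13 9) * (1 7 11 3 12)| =|(2 4 13 11 12 3 9)| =7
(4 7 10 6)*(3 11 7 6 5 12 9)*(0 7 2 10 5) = (0 7 5 12 9 3 11 2 10)(4 6) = [7, 1, 10, 11, 6, 12, 4, 5, 8, 3, 0, 2, 9]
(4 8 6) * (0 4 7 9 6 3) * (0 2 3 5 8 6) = [4, 1, 3, 2, 6, 8, 7, 9, 5, 0] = (0 4 6 7 9)(2 3)(5 8)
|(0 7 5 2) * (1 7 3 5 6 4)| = |(0 3 5 2)(1 7 6 4)| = 4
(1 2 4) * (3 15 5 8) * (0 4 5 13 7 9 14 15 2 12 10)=(0 4 1 12 10)(2 5 8 3)(7 9 14 15 13)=[4, 12, 5, 2, 1, 8, 6, 9, 3, 14, 0, 11, 10, 7, 15, 13]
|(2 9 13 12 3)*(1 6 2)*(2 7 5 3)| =|(1 6 7 5 3)(2 9 13 12)| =20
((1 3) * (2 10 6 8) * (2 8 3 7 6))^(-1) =(1 3 6 7)(2 10) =((1 7 6 3)(2 10))^(-1)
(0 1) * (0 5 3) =(0 1 5 3) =[1, 5, 2, 0, 4, 3]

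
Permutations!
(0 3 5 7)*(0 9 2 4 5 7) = (0 3 7 9 2 4 5) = [3, 1, 4, 7, 5, 0, 6, 9, 8, 2]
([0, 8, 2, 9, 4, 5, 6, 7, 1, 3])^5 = [0, 8, 2, 9, 4, 5, 6, 7, 1, 3]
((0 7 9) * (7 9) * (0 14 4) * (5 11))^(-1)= (0 4 14 9)(5 11)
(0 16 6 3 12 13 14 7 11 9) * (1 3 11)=(0 16 6 11 9)(1 3 12 13 14 7)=[16, 3, 2, 12, 4, 5, 11, 1, 8, 0, 10, 9, 13, 14, 7, 15, 6]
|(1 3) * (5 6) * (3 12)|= |(1 12 3)(5 6)|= 6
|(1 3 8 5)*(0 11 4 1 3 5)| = |(0 11 4 1 5 3 8)| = 7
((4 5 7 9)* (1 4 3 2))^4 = ((1 4 5 7 9 3 2))^4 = (1 9 4 3 5 2 7)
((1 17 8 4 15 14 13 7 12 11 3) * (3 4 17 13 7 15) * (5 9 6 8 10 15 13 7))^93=((1 7 12 11 4 3)(5 9 6 8 17 10 15 14))^93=(1 11)(3 12)(4 7)(5 10 6 14 17 9 15 8)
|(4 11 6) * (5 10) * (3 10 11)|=|(3 10 5 11 6 4)|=6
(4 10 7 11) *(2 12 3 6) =(2 12 3 6)(4 10 7 11) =[0, 1, 12, 6, 10, 5, 2, 11, 8, 9, 7, 4, 3]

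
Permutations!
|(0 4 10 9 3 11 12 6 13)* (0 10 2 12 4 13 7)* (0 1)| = |(0 13 10 9 3 11 4 2 12 6 7 1)| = 12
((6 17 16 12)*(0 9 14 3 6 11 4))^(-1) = (0 4 11 12 16 17 6 3 14 9)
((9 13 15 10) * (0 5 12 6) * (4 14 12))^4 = ((0 5 4 14 12 6)(9 13 15 10))^4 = (15)(0 12 4)(5 6 14)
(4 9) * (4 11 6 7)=(4 9 11 6 7)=[0, 1, 2, 3, 9, 5, 7, 4, 8, 11, 10, 6]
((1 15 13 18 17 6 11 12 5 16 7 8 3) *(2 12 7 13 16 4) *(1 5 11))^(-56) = ((1 15 16 13 18 17 6)(2 12 11 7 8 3 5 4))^(-56) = (18)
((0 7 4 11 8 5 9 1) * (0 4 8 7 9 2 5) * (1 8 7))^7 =(0 9 8)(1 4 11)(2 5)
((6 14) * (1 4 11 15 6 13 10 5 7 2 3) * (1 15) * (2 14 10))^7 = ((1 4 11)(2 3 15 6 10 5 7 14 13))^7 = (1 4 11)(2 14 5 6 3 13 7 10 15)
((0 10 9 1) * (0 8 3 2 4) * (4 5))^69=(0 2 1)(3 9 4)(5 8 10)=((0 10 9 1 8 3 2 5 4))^69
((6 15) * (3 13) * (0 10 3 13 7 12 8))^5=((0 10 3 7 12 8)(6 15))^5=(0 8 12 7 3 10)(6 15)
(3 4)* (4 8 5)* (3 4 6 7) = (3 8 5 6 7) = [0, 1, 2, 8, 4, 6, 7, 3, 5]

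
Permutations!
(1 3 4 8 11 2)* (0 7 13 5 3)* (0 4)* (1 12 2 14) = (0 7 13 5 3)(1 4 8 11 14)(2 12) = [7, 4, 12, 0, 8, 3, 6, 13, 11, 9, 10, 14, 2, 5, 1]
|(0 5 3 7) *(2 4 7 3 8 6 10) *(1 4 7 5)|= |(0 1 4 5 8 6 10 2 7)|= 9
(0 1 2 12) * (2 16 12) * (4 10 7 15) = (0 1 16 12)(4 10 7 15) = [1, 16, 2, 3, 10, 5, 6, 15, 8, 9, 7, 11, 0, 13, 14, 4, 12]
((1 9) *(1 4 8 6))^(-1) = (1 6 8 4 9)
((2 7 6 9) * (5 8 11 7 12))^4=(2 11)(5 6)(7 12)(8 9)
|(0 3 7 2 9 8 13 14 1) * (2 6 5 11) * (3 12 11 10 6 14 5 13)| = 20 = |(0 12 11 2 9 8 3 7 14 1)(5 10 6 13)|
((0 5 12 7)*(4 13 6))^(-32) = (4 13 6)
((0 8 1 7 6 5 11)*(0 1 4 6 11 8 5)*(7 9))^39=(0 6 4 8 5)(1 11 7 9)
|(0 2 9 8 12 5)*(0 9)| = 4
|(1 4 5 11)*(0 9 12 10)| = |(0 9 12 10)(1 4 5 11)| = 4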